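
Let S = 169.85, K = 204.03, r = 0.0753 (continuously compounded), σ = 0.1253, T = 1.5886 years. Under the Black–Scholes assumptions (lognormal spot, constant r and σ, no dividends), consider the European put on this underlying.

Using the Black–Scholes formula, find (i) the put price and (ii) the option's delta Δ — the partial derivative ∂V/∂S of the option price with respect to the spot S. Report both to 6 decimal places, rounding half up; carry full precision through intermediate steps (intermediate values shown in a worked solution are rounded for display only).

σ√T = 0.1253·√1.5886 = 0.157928
d₁ = (ln(S/K) + (r+σ²/2)T) / (σ√T) = (ln(169.85/204.03) + (0.0753+0.1253²/2)·1.5886) / 0.157928 = (-0.183351 + 0.132092) / 0.157928 = -0.324574
d₂ = d₁ − σ√T = -0.324574 − 0.157928 = -0.482501
e^{−rT} = e^{−0.0753·1.5886} = 0.887256
N(−d₁) = 0.627248,  N(−d₂) = 0.685275
Put price V = K·e^{−rT}·N(−d₂) − S·N(−d₁) = 124.053207 − 106.538097 = 17.515110
Δ = −N(−d₁) = -0.627248

price = 17.515110
Δ = -0.627248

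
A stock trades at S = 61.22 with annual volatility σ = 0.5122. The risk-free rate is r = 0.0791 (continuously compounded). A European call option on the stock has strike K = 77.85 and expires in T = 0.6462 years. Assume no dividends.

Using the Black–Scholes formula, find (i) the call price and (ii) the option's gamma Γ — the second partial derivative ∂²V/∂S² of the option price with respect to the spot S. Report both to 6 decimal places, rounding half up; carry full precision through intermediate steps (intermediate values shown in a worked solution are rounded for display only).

σ√T = 0.5122·√0.6462 = 0.411740
d₁ = (ln(S/K) + (r+σ²/2)T) / (σ√T) = (ln(61.22/77.85) + (0.0791+0.5122²/2)·0.6462) / 0.411740 = (-0.240310 + 0.135879) / 0.411740 = -0.253632
d₂ = d₁ − σ√T = -0.253632 − 0.411740 = -0.665372
e^{−rT} = e^{−0.0791·0.6462} = 0.950170
N(d₁) = 0.399890,  N(d₂) = 0.252906
Call price V = S·N(d₁) − K·e^{−rT}·N(d₂) = 24.481251 − 18.707652 = 5.773598
φ(d₁) = (1/√(2π))·e^{−d₁²/2} = 0.386315
Γ = φ(d₁) / (S·σ·√T) = 0.015326

price = 5.773598
Γ = 0.015326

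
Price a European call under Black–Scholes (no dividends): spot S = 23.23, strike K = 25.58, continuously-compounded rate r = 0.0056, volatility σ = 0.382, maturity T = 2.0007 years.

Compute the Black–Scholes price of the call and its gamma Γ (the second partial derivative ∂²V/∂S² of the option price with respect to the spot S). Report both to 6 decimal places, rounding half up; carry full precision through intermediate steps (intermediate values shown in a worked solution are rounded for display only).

price = 4.197005
Γ = 0.031583

σ√T = 0.382·√2.0007 = 0.540324
d₁ = (ln(S/K) + (r+σ²/2)T) / (σ√T) = (ln(23.23/25.58) + (0.0056+0.382²/2)·2.0007) / 0.540324 = (-0.096366 + 0.157179) / 0.540324 = 0.112549
d₂ = d₁ − σ√T = 0.112549 − 0.540324 = -0.427775
e^{−rT} = e^{−0.0056·2.0007} = 0.988859
N(d₁) = 0.544806,  N(d₂) = 0.334407
Call price V = S·N(d₁) − K·e^{−rT}·N(d₂) = 12.655839 − 8.458834 = 4.197005
φ(d₁) = (1/√(2π))·e^{−d₁²/2} = 0.396424
Γ = φ(d₁) / (S·σ·√T) = 0.031583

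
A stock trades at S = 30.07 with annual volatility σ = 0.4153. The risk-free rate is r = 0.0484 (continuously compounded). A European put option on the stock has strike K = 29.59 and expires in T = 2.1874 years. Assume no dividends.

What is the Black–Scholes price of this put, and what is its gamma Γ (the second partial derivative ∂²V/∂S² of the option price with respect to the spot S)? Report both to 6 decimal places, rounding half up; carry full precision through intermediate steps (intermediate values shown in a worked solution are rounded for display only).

price = 5.241377
Γ = 0.019007

σ√T = 0.4153·√2.1874 = 0.614223
d₁ = (ln(S/K) + (r+σ²/2)T) / (σ√T) = (ln(30.07/29.59) + (0.0484+0.4153²/2)·2.1874) / 0.614223 = (0.016092 + 0.294505) / 0.614223 = 0.505674
d₂ = d₁ − σ√T = 0.505674 − 0.614223 = -0.108549
e^{−rT} = e^{−0.0484·2.1874} = 0.899541
N(−d₁) = 0.306543,  N(−d₂) = 0.543220
Put price V = K·e^{−rT}·N(−d₂) − S·N(−d₁) = 14.459117 − 9.217740 = 5.241377
φ(d₁) = (1/√(2π))·e^{−d₁²/2} = 0.351062
Γ = φ(d₁) / (S·σ·√T) = 0.019007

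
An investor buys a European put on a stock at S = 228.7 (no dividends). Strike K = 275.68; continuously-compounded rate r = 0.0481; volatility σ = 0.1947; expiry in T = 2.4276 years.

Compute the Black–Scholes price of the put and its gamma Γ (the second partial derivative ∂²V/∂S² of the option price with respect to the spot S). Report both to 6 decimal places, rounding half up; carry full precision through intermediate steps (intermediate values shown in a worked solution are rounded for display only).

σ√T = 0.1947·√2.4276 = 0.303357
d₁ = (ln(S/K) + (r+σ²/2)T) / (σ√T) = (ln(228.7/275.68) + (0.0481+0.1947²/2)·2.4276) / 0.303357 = (-0.186830 + 0.162780) / 0.303357 = -0.079277
d₂ = d₁ − σ√T = -0.079277 − 0.303357 = -0.382634
e^{−rT} = e^{−0.0481·2.4276} = 0.889792
N(−d₁) = 0.531594,  N(−d₂) = 0.649005
Put price V = K·e^{−rT}·N(−d₂) − S·N(−d₁) = 159.199428 − 121.575517 = 37.623911
φ(d₁) = (1/√(2π))·e^{−d₁²/2} = 0.397691
Γ = φ(d₁) / (S·σ·√T) = 0.005732

price = 37.623911
Γ = 0.005732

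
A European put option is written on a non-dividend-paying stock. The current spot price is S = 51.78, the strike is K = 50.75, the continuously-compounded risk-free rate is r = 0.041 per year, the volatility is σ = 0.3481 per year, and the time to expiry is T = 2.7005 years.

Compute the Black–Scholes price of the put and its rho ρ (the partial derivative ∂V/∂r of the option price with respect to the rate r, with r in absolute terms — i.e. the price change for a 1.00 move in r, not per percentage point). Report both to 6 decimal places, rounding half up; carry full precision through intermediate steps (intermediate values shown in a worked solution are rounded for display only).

σ√T = 0.3481·√2.7005 = 0.572040
d₁ = (ln(S/K) + (r+σ²/2)T) / (σ√T) = (ln(51.78/50.75) + (0.041+0.3481²/2)·2.7005) / 0.572040 = (0.020092 + 0.274335) / 0.572040 = 0.514698
d₂ = d₁ − σ√T = 0.514698 − 0.572040 = -0.057342
e^{−rT} = e^{−0.041·2.7005} = 0.895189
N(−d₁) = 0.303382,  N(−d₂) = 0.522864
Put price V = K·e^{−rT}·N(−d₂) − S·N(−d₁) = 23.754129 − 15.709126 = 8.045004
ρ = −K·T·e^{−rT}·N(−d₂) = -64.148027

price = 8.045004
ρ = -64.148027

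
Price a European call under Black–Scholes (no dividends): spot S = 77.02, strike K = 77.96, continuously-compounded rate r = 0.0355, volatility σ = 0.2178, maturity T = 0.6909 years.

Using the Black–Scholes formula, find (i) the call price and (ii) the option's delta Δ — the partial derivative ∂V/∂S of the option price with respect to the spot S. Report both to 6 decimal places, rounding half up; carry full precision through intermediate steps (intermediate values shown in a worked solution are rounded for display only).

price = 6.008144
Δ = 0.563162

σ√T = 0.2178·√0.6909 = 0.181036
d₁ = (ln(S/K) + (r+σ²/2)T) / (σ√T) = (ln(77.02/77.96) + (0.0355+0.2178²/2)·0.6909) / 0.181036 = (-0.012131 + 0.040914) / 0.181036 = 0.158992
d₂ = d₁ − σ√T = 0.158992 − 0.181036 = -0.022044
e^{−rT} = e^{−0.0355·0.6909} = 0.975771
N(d₁) = 0.563162,  N(d₂) = 0.491206
Call price V = S·N(d₁) − K·e^{−rT}·N(d₂) = 43.374760 − 37.366617 = 6.008144
Δ = N(d₁) = 0.563162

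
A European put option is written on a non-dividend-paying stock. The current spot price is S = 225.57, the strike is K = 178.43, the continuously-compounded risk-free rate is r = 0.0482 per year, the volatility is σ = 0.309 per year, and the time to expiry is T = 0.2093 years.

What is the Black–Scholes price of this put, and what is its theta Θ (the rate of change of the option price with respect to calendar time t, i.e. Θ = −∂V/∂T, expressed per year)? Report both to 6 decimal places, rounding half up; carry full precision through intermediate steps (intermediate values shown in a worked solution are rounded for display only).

price = 0.478921
Θ = -5.596465

σ√T = 0.309·√0.2093 = 0.141365
d₁ = (ln(S/K) + (r+σ²/2)T) / (σ√T) = (ln(225.57/178.43) + (0.0482+0.309²/2)·0.2093) / 0.141365 = (0.234434 + 0.020080) / 0.141365 = 1.800402
d₂ = d₁ − σ√T = 1.800402 − 0.141365 = 1.659036
e^{−rT} = e^{−0.0482·0.2093} = 0.989962
N(−d₁) = 0.035899,  N(−d₂) = 0.048554
Put price V = K·e^{−rT}·N(−d₂) − S·N(−d₁) = 8.576569 − 8.097648 = 0.478921
φ(d₁) = (1/√(2π))·e^{−d₁²/2} = 0.078893
Θ = −S·φ(d₁)·σ/(2√T) + r·K·e^{−rT}·N(−d₂) = −6.009855 + 0.413391 = -5.596465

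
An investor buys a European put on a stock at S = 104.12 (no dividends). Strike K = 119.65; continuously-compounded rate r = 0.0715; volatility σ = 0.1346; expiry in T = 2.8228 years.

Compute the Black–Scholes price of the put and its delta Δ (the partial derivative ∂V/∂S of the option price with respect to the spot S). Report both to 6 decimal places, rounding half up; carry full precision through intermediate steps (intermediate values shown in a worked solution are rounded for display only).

σ√T = 0.1346·√2.8228 = 0.226144
d₁ = (ln(S/K) + (r+σ²/2)T) / (σ√T) = (ln(104.12/119.65) + (0.0715+0.1346²/2)·2.8228) / 0.226144 = (-0.139027 + 0.227401) / 0.226144 = 0.390786
d₂ = d₁ − σ√T = 0.390786 − 0.226144 = 0.164642
e^{−rT} = e^{−0.0715·2.8228} = 0.817234
N(−d₁) = 0.347978,  N(−d₂) = 0.434613
Put price V = K·e^{−rT}·N(−d₂) − S·N(−d₁) = 42.497304 − 36.231421 = 6.265883
Δ = −N(−d₁) = -0.347978

price = 6.265883
Δ = -0.347978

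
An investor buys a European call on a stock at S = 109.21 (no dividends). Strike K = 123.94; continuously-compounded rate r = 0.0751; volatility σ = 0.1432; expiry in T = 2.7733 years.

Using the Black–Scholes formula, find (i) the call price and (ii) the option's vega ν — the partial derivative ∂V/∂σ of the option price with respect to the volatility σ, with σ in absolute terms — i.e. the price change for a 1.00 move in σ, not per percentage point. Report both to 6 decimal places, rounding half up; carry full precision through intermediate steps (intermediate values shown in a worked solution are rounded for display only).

σ√T = 0.1432·√2.7733 = 0.238474
d₁ = (ln(S/K) + (r+σ²/2)T) / (σ√T) = (ln(109.21/123.94) + (0.0751+0.1432²/2)·2.7733) / 0.238474 = (-0.126525 + 0.236710) / 0.238474 = 0.462041
d₂ = d₁ − σ√T = 0.462041 − 0.238474 = 0.223567
e^{−rT} = e^{−0.0751·2.7733} = 0.811984
N(d₁) = 0.677974,  N(d₂) = 0.588453
Call price V = S·N(d₁) − K·e^{−rT}·N(d₂) = 74.041544 − 59.220286 = 14.821258
φ(d₁) = (1/√(2π))·e^{−d₁²/2} = 0.358553
ν = S·φ(d₁)·√T = 65.209955

price = 14.821258
ν = 65.209955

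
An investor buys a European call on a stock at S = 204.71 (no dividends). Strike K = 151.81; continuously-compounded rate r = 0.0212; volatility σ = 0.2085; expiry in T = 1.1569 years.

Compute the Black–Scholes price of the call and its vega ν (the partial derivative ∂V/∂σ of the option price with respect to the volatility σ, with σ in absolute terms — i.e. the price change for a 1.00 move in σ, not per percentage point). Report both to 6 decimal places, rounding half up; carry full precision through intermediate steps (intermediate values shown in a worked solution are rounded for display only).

σ√T = 0.2085·√1.1569 = 0.224261
d₁ = (ln(S/K) + (r+σ²/2)T) / (σ√T) = (ln(204.71/151.81) + (0.0212+0.2085²/2)·1.1569) / 0.224261 = (0.298965 + 0.049673) / 0.224261 = 1.554605
d₂ = d₁ − σ√T = 1.554605 − 0.224261 = 1.330344
e^{−rT} = e^{−0.0212·1.1569} = 0.975772
N(d₁) = 0.939980,  N(d₂) = 0.908297
Call price V = S·N(d₁) − K·e^{−rT}·N(d₂) = 192.423284 − 134.547880 = 57.875404
φ(d₁) = (1/√(2π))·e^{−d₁²/2} = 0.119154
ν = S·φ(d₁)·√T = 26.235927

price = 57.875404
ν = 26.235927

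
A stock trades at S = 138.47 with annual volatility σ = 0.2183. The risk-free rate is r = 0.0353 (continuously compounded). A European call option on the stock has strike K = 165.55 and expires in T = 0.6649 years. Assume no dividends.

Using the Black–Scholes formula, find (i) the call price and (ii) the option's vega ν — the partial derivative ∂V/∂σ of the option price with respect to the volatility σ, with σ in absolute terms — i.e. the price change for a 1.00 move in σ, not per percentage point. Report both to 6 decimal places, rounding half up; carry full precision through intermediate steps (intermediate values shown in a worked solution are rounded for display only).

σ√T = 0.2183·√0.6649 = 0.178005
d₁ = (ln(S/K) + (r+σ²/2)T) / (σ√T) = (ln(138.47/165.55) + (0.0353+0.2183²/2)·0.6649) / 0.178005 = (-0.178620 + 0.039314) / 0.178005 = -0.782595
d₂ = d₁ − σ√T = -0.782595 − 0.178005 = -0.960600
e^{−rT} = e^{−0.0353·0.6649} = 0.976802
N(d₁) = 0.216932,  N(d₂) = 0.168377
Call price V = S·N(d₁) − K·e^{−rT}·N(d₂) = 30.038641 − 27.228132 = 2.810509
φ(d₁) = (1/√(2π))·e^{−d₁²/2} = 0.293709
ν = S·φ(d₁)·√T = 33.162787

price = 2.810509
ν = 33.162787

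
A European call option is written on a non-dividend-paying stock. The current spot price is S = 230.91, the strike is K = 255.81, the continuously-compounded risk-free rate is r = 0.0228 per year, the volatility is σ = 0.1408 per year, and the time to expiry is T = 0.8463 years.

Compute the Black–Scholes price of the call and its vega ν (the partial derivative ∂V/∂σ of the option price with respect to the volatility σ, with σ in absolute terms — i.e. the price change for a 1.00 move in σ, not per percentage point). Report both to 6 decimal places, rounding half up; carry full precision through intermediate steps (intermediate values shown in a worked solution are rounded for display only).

price = 4.906129
ν = 71.754647

σ√T = 0.1408·√0.8463 = 0.129528
d₁ = (ln(S/K) + (r+σ²/2)T) / (σ√T) = (ln(230.91/255.81) + (0.0228+0.1408²/2)·0.8463) / 0.129528 = (-0.102407 + 0.027684) / 0.129528 = -0.576882
d₂ = d₁ − σ√T = -0.576882 − 0.129528 = -0.706410
e^{−rT} = e^{−0.0228·0.8463} = 0.980889
N(d₁) = 0.282010,  N(d₂) = 0.239967
Call price V = S·N(d₁) − K·e^{−rT}·N(d₂) = 65.118864 − 60.212735 = 4.906129
φ(d₁) = (1/√(2π))·e^{−d₁²/2} = 0.337789
ν = S·φ(d₁)·√T = 71.754647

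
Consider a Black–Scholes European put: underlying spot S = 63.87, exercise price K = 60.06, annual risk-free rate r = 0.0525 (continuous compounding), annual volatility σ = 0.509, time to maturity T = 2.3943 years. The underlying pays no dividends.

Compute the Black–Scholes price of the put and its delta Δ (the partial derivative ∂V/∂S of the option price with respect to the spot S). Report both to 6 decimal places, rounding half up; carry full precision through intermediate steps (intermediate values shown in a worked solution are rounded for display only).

price = 12.915416
Δ = -0.263859

σ√T = 0.509·√2.3943 = 0.787602
d₁ = (ln(S/K) + (r+σ²/2)T) / (σ√T) = (ln(63.87/60.06) + (0.0525+0.509²/2)·2.3943) / 0.787602 = (0.061506 + 0.435860) / 0.787602 = 0.631493
d₂ = d₁ − σ√T = 0.631493 − 0.787602 = -0.156110
e^{−rT} = e^{−0.0525·2.3943} = 0.881879
N(−d₁) = 0.263859,  N(−d₂) = 0.562027
Put price V = K·e^{−rT}·N(−d₂) − S·N(−d₁) = 29.768102 − 16.852686 = 12.915416
Δ = −N(−d₁) = -0.263859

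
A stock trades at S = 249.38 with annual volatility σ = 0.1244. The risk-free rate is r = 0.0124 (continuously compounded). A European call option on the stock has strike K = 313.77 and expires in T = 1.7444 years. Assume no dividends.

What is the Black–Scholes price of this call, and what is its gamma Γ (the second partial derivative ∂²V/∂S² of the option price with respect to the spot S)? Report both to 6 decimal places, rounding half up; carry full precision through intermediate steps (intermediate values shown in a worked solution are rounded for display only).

price = 2.217742
Γ = 0.004830

σ√T = 0.1244·√1.7444 = 0.164302
d₁ = (ln(S/K) + (r+σ²/2)T) / (σ√T) = (ln(249.38/313.77) + (0.0124+0.1244²/2)·1.7444) / 0.164302 = (-0.229682 + 0.035128) / 0.164302 = -1.184124
d₂ = d₁ − σ√T = -1.184124 − 0.164302 = -1.348426
e^{−rT} = e^{−0.0124·1.7444} = 0.978602
N(d₁) = 0.118182,  N(d₂) = 0.088761
Call price V = S·N(d₁) − K·e^{−rT}·N(d₂) = 29.472216 − 27.254474 = 2.217742
φ(d₁) = (1/√(2π))·e^{−d₁²/2} = 0.197896
Γ = φ(d₁) / (S·σ·√T) = 0.004830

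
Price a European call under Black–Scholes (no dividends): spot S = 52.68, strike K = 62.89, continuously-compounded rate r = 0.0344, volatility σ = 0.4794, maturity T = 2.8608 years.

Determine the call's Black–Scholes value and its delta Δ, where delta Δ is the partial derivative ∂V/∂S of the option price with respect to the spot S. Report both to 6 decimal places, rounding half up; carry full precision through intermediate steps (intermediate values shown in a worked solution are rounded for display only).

price = 15.183997
Δ = 0.621080

σ√T = 0.4794·√2.8608 = 0.810852
d₁ = (ln(S/K) + (r+σ²/2)T) / (σ√T) = (ln(52.68/62.89) + (0.0344+0.4794²/2)·2.8608) / 0.810852 = (-0.177151 + 0.427152) / 0.810852 = 0.308319
d₂ = d₁ − σ√T = 0.308319 − 0.810852 = -0.502534
e^{−rT} = e^{−0.0344·2.8608} = 0.906276
N(d₁) = 0.621080,  N(d₂) = 0.307646
Call price V = S·N(d₁) − K·e^{−rT}·N(d₂) = 32.718500 − 17.534503 = 15.183997
Δ = N(d₁) = 0.621080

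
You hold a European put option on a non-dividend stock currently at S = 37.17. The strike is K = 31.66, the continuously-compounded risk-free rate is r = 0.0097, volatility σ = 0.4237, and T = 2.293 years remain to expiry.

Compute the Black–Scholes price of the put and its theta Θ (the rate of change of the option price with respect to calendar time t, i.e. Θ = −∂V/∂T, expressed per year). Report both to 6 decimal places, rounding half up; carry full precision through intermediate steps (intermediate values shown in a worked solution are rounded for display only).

price = 5.801581
Θ = -1.572560

σ√T = 0.4237·√2.293 = 0.641594
d₁ = (ln(S/K) + (r+σ²/2)T) / (σ√T) = (ln(37.17/31.66) + (0.0097+0.4237²/2)·2.293) / 0.641594 = (0.160448 + 0.228064) / 0.641594 = 0.605541
d₂ = d₁ − σ√T = 0.605541 − 0.641594 = -0.036053
e^{−rT} = e^{−0.0097·2.293} = 0.978003
N(−d₁) = 0.272410,  N(−d₂) = 0.514380
Put price V = K·e^{−rT}·N(−d₂) − S·N(−d₁) = 15.927053 − 10.125472 = 5.801581
φ(d₁) = (1/√(2π))·e^{−d₁²/2} = 0.332114
Θ = −S·φ(d₁)·σ/(2√T) + r·K·e^{−rT}·N(−d₂) = −1.727052 + 0.154492 = -1.572560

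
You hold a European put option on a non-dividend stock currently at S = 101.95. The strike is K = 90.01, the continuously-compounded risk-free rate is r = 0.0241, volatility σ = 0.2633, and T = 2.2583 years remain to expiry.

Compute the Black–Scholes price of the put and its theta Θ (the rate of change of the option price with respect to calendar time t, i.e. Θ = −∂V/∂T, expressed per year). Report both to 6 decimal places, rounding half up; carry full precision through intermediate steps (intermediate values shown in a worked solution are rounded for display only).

price = 7.777331
Θ = -2.063411

σ√T = 0.2633·√2.2583 = 0.395678
d₁ = (ln(S/K) + (r+σ²/2)T) / (σ√T) = (ln(101.95/90.01) + (0.0241+0.2633²/2)·2.2583) / 0.395678 = (0.124562 + 0.132705) / 0.395678 = 0.650194
d₂ = d₁ − σ√T = 0.650194 − 0.395678 = 0.254516
e^{−rT} = e^{−0.0241·2.2583} = 0.947030
N(−d₁) = 0.257784,  N(−d₂) = 0.399549
Put price V = K·e^{−rT}·N(−d₂) − S·N(−d₁) = 34.058364 − 26.281033 = 7.777331
φ(d₁) = (1/√(2π))·e^{−d₁²/2} = 0.322932
Θ = −S·φ(d₁)·σ/(2√T) + r·K·e^{−rT}·N(−d₂) = −2.884217 + 0.820807 = -2.063411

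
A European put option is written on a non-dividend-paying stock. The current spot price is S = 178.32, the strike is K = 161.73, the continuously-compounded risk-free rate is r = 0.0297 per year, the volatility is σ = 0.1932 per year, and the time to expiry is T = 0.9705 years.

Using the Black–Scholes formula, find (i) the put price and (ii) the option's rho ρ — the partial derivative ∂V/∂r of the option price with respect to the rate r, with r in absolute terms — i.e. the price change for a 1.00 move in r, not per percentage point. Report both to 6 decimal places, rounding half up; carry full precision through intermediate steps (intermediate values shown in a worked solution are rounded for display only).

price = 4.819859
ρ = -43.395418

σ√T = 0.1932·√0.9705 = 0.190329
d₁ = (ln(S/K) + (r+σ²/2)T) / (σ√T) = (ln(178.32/161.73) + (0.0297+0.1932²/2)·0.9705) / 0.190329 = (0.097651 + 0.046936) / 0.190329 = 0.759673
d₂ = d₁ − σ√T = 0.759673 − 0.190329 = 0.569344
e^{−rT} = e^{−0.0297·0.9705} = 0.971588
N(−d₁) = 0.223725,  N(−d₂) = 0.284561
Put price V = K·e^{−rT}·N(−d₂) − S·N(−d₁) = 44.714496 − 39.894637 = 4.819859
ρ = −K·T·e^{−rT}·N(−d₂) = -43.395418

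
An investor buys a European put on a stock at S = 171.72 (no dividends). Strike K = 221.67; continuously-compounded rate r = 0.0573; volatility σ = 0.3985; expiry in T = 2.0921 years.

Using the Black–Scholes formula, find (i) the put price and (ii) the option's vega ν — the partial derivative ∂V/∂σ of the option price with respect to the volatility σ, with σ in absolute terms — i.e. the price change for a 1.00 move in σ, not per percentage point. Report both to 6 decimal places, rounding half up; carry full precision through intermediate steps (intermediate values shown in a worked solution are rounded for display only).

price = 55.339759
ν = 98.948095

σ√T = 0.3985·√2.0921 = 0.576394
d₁ = (ln(S/K) + (r+σ²/2)T) / (σ√T) = (ln(171.72/221.67) + (0.0573+0.3985²/2)·2.0921) / 0.576394 = (-0.255325 + 0.285992) / 0.576394 = 0.053206
d₂ = d₁ − σ√T = 0.053206 − 0.576394 = -0.523188
e^{−rT} = e^{−0.0573·2.0921} = 0.887029
N(−d₁) = 0.478784,  N(−d₂) = 0.699578
Put price V = K·e^{−rT}·N(−d₂) − S·N(−d₁) = 137.556498 − 82.216739 = 55.339759
φ(d₁) = (1/√(2π))·e^{−d₁²/2} = 0.398378
ν = S·φ(d₁)·√T = 98.948095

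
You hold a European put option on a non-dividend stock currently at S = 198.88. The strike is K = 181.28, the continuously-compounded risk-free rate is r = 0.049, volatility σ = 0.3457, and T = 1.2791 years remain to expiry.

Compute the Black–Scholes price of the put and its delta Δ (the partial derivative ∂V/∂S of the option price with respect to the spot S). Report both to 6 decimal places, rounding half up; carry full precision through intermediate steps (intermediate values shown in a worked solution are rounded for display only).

price = 16.495148
Δ = -0.276662

σ√T = 0.3457·√1.2791 = 0.390977
d₁ = (ln(S/K) + (r+σ²/2)T) / (σ√T) = (ln(198.88/181.28) + (0.049+0.3457²/2)·1.2791) / 0.390977 = (0.092659 + 0.139108) / 0.390977 = 0.592787
d₂ = d₁ − σ√T = 0.592787 − 0.390977 = 0.201810
e^{−rT} = e^{−0.049·1.2791} = 0.939248
N(−d₁) = 0.276662,  N(−d₂) = 0.420033
Put price V = K·e^{−rT}·N(−d₂) − S·N(−d₁) = 71.517644 − 55.022496 = 16.495148
Δ = −N(−d₁) = -0.276662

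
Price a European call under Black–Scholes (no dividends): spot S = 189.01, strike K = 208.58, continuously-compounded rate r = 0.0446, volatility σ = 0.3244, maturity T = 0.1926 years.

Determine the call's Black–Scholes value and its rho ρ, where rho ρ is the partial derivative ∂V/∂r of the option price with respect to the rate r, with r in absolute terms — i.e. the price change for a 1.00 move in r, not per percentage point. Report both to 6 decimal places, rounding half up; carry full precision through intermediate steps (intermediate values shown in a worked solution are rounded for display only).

price = 4.501285
ρ = 9.601357

σ√T = 0.3244·√0.1926 = 0.142367
d₁ = (ln(S/K) + (r+σ²/2)T) / (σ√T) = (ln(189.01/208.58) + (0.0446+0.3244²/2)·0.1926) / 0.142367 = (-0.098523 + 0.018724) / 0.142367 = -0.560514
d₂ = d₁ − σ√T = -0.560514 − 0.142367 = -0.702881
e^{−rT} = e^{−0.0446·0.1926} = 0.991447
N(d₁) = 0.287564,  N(d₂) = 0.241065
Call price V = S·N(d₁) − K·e^{−rT}·N(d₂) = 54.352566 − 49.851281 = 4.501285
ρ = K·T·e^{−rT}·N(d₂) = 9.601357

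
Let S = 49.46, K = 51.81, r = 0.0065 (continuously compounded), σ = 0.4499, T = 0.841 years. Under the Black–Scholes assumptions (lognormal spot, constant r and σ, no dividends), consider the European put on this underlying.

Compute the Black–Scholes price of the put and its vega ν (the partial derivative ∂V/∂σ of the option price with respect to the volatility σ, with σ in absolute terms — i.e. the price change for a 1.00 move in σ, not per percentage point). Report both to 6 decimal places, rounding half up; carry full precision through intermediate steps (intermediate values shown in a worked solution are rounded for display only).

price = 9.326407
ν = 17.991793

σ√T = 0.4499·√0.841 = 0.412586
d₁ = (ln(S/K) + (r+σ²/2)T) / (σ√T) = (ln(49.46/51.81) + (0.0065+0.4499²/2)·0.841) / 0.412586 = (-0.046419 + 0.090580) / 0.412586 = 0.107035
d₂ = d₁ − σ√T = 0.107035 − 0.412586 = -0.305551
e^{−rT} = e^{−0.0065·0.841} = 0.994548
N(−d₁) = 0.457381,  N(−d₂) = 0.620027
Put price V = K·e^{−rT}·N(−d₂) − S·N(−d₁) = 31.948456 − 22.622050 = 9.326407
φ(d₁) = (1/√(2π))·e^{−d₁²/2} = 0.396664
ν = S·φ(d₁)·√T = 17.991793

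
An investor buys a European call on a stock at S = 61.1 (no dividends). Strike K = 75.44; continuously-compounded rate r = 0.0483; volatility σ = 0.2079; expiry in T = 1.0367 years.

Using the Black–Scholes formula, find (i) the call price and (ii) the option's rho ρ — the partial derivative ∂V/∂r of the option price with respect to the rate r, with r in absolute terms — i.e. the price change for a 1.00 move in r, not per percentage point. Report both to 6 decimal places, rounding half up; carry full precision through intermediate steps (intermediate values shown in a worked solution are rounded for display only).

price = 1.802876
ρ = 14.390521

σ√T = 0.2079·√1.0367 = 0.211681
d₁ = (ln(S/K) + (r+σ²/2)T) / (σ√T) = (ln(61.1/75.44) + (0.0483+0.2079²/2)·1.0367) / 0.211681 = (-0.210826 + 0.072477) / 0.211681 = -0.653574
d₂ = d₁ − σ√T = -0.653574 − 0.211681 = -0.865254
e^{−rT} = e^{−0.0483·1.0367} = 0.951160
N(d₁) = 0.256693,  N(d₂) = 0.193450
Call price V = S·N(d₁) − K·e^{−rT}·N(d₂) = 15.683961 − 13.881085 = 1.802876
ρ = K·T·e^{−rT}·N(d₂) = 14.390521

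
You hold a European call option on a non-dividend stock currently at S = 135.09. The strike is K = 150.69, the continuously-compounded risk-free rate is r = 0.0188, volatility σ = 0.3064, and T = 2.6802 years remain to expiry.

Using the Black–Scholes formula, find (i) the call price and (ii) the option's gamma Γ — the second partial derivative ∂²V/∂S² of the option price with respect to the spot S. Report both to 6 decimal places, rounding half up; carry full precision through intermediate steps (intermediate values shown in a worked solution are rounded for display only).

price = 23.652585
Γ = 0.005835

σ√T = 0.3064·√2.6802 = 0.501617
d₁ = (ln(S/K) + (r+σ²/2)T) / (σ√T) = (ln(135.09/150.69) + (0.0188+0.3064²/2)·2.6802) / 0.501617 = (-0.109284 + 0.176198) / 0.501617 = 0.133397
d₂ = d₁ − σ√T = 0.133397 − 0.501617 = -0.368220
e^{−rT} = e^{−0.0188·2.6802} = 0.950861
N(d₁) = 0.553060,  N(d₂) = 0.356354
Call price V = S·N(d₁) − K·e^{−rT}·N(d₂) = 74.712903 − 51.060318 = 23.652585
φ(d₁) = (1/√(2π))·e^{−d₁²/2} = 0.395408
Γ = φ(d₁) / (S·σ·√T) = 0.005835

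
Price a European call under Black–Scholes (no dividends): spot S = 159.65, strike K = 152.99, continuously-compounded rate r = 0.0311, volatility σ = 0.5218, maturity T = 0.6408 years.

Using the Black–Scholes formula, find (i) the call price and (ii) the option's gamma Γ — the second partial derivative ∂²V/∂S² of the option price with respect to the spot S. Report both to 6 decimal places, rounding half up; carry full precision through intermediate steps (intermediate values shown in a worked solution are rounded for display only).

σ√T = 0.5218·√0.6408 = 0.417701
d₁ = (ln(S/K) + (r+σ²/2)T) / (σ√T) = (ln(159.65/152.99) + (0.0311+0.5218²/2)·0.6408) / 0.417701 = (0.042611 + 0.107166) / 0.417701 = 0.358575
d₂ = d₁ − σ√T = 0.358575 − 0.417701 = -0.059125
e^{−rT} = e^{−0.0311·0.6408} = 0.980268
N(d₁) = 0.640044,  N(d₂) = 0.476426
Call price V = S·N(d₁) − K·e^{−rT}·N(d₂) = 102.182963 − 71.450222 = 30.732741
φ(d₁) = (1/√(2π))·e^{−d₁²/2} = 0.374102
Γ = φ(d₁) / (S·σ·√T) = 0.005610

price = 30.732741
Γ = 0.005610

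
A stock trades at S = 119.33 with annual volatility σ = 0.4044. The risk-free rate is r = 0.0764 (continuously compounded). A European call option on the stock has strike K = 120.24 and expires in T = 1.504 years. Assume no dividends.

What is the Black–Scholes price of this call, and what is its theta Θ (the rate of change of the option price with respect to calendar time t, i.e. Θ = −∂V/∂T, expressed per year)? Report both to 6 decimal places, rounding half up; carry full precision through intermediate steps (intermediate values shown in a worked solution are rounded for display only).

price = 28.758301
Θ = -11.038228

σ√T = 0.4044·√1.504 = 0.495947
d₁ = (ln(S/K) + (r+σ²/2)T) / (σ√T) = (ln(119.33/120.24) + (0.0764+0.4044²/2)·1.504) / 0.495947 = (-0.007597 + 0.237887) / 0.495947 = 0.464345
d₂ = d₁ − σ√T = 0.464345 − 0.495947 = -0.031602
e^{−rT} = e^{−0.0764·1.504} = 0.891450
N(d₁) = 0.678800,  N(d₂) = 0.487395
Call price V = S·N(d₁) − K·e^{−rT}·N(d₂) = 81.001153 − 52.242851 = 28.758301
φ(d₁) = (1/√(2π))·e^{−d₁²/2} = 0.358170
Θ = −S·φ(d₁)·σ/(2√T) − r·K·e^{−rT}·N(d₂) = −7.046874 − 3.991354 = -11.038228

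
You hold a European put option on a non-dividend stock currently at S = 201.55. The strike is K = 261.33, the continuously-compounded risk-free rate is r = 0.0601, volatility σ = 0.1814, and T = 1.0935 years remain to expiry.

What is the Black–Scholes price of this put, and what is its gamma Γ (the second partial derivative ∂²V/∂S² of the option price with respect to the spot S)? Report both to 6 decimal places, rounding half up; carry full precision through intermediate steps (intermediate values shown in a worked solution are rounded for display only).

price = 46.507801
Γ = 0.006784

σ√T = 0.1814·√1.0935 = 0.189691
d₁ = (ln(S/K) + (r+σ²/2)T) / (σ√T) = (ln(201.55/261.33) + (0.0601+0.1814²/2)·1.0935) / 0.189691 = (-0.259746 + 0.083711) / 0.189691 = -0.928014
d₂ = d₁ − σ√T = -0.928014 − 0.189691 = -1.117705
e^{−rT} = e^{−0.0601·1.0935} = 0.936394
N(−d₁) = 0.823300,  N(−d₂) = 0.868153
Put price V = K·e^{−rT}·N(−d₂) − S·N(−d₁) = 212.443862 − 165.936062 = 46.507801
φ(d₁) = (1/√(2π))·e^{−d₁²/2} = 0.259359
Γ = φ(d₁) / (S·σ·√T) = 0.006784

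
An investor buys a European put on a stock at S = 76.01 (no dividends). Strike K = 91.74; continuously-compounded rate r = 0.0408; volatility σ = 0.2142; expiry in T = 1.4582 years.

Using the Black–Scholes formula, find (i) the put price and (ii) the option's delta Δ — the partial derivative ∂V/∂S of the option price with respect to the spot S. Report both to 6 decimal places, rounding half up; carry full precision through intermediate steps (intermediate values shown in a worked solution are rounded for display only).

σ√T = 0.2142·√1.4582 = 0.258659
d₁ = (ln(S/K) + (r+σ²/2)T) / (σ√T) = (ln(76.01/91.74) + (0.0408+0.2142²/2)·1.4582) / 0.258659 = (-0.188094 + 0.092947) / 0.258659 = -0.367846
d₂ = d₁ − σ√T = -0.367846 − 0.258659 = -0.626505
e^{−rT} = e^{−0.0408·1.4582} = 0.942241
N(−d₁) = 0.643506,  N(−d₂) = 0.734508
Put price V = K·e^{−rT}·N(−d₂) − S·N(−d₁) = 63.491734 − 48.912882 = 14.578851
Δ = −N(−d₁) = -0.643506

price = 14.578851
Δ = -0.643506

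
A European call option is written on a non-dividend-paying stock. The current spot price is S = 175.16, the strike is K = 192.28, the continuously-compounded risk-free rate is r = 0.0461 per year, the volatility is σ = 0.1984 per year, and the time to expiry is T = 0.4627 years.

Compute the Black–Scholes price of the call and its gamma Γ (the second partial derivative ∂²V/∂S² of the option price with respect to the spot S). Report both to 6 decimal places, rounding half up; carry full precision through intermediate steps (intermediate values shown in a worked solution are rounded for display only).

price = 4.597110
Γ = 0.015144

σ√T = 0.1984·√0.4627 = 0.134956
d₁ = (ln(S/K) + (r+σ²/2)T) / (σ√T) = (ln(175.16/192.28) + (0.0461+0.1984²/2)·0.4627) / 0.134956 = (-0.093253 + 0.030437) / 0.134956 = -0.465455
d₂ = d₁ − σ√T = -0.465455 − 0.134956 = -0.600411
e^{−rT} = e^{−0.0461·0.4627} = 0.978895
N(d₁) = 0.320803,  N(d₂) = 0.274116
Call price V = S·N(d₁) − K·e^{−rT}·N(d₂) = 56.191837 − 51.594727 = 4.597110
φ(d₁) = (1/√(2π))·e^{−d₁²/2} = 0.357986
Γ = φ(d₁) / (S·σ·√T) = 0.015144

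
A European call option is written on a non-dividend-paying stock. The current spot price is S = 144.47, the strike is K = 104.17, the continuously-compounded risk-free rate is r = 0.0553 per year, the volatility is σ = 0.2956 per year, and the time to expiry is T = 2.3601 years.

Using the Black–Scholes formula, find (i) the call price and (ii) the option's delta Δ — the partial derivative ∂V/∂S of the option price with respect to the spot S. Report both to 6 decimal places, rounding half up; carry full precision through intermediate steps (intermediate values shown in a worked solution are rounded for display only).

σ√T = 0.2956·√2.3601 = 0.454119
d₁ = (ln(S/K) + (r+σ²/2)T) / (σ√T) = (ln(144.47/104.17) + (0.0553+0.2956²/2)·2.3601) / 0.454119 = (0.327048 + 0.233626) / 0.454119 = 1.234640
d₂ = d₁ − σ√T = 1.234640 − 0.454119 = 0.780521
e^{−rT} = e^{−0.0553·2.3601} = 0.877645
N(d₁) = 0.891518,  N(d₂) = 0.782458
Call price V = S·N(d₁) − K·e^{−rT}·N(d₂) = 128.797557 − 71.535605 = 57.261952
Δ = N(d₁) = 0.891518

price = 57.261952
Δ = 0.891518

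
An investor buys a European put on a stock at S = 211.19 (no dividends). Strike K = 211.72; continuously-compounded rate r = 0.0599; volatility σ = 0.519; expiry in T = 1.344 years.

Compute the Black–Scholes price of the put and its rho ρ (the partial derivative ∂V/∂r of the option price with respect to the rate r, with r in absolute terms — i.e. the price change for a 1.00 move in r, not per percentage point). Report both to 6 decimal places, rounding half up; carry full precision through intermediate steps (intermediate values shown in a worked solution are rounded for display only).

price = 40.533050
ρ = -149.115458

σ√T = 0.519·√1.344 = 0.601682
d₁ = (ln(S/K) + (r+σ²/2)T) / (σ√T) = (ln(211.19/211.72) + (0.0599+0.519²/2)·1.344) / 0.601682 = (-0.002506 + 0.261516) / 0.601682 = 0.430476
d₂ = d₁ − σ√T = 0.430476 − 0.601682 = -0.171206
e^{−rT} = e^{−0.0599·1.344} = 0.922650
N(−d₁) = 0.333425,  N(−d₂) = 0.567969
Put price V = K·e^{−rT}·N(−d₂) − S·N(−d₁) = 110.949001 − 70.415952 = 40.533050
ρ = −K·T·e^{−rT}·N(−d₂) = -149.115458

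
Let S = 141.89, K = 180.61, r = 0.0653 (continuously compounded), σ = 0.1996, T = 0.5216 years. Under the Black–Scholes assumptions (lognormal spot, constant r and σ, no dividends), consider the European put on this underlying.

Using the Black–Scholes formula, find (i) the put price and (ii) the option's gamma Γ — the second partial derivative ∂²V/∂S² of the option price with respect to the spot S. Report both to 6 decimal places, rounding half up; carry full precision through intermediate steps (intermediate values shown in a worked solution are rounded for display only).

σ√T = 0.1996·√0.5216 = 0.144155
d₁ = (ln(S/K) + (r+σ²/2)T) / (σ√T) = (ln(141.89/180.61) + (0.0653+0.1996²/2)·0.5216) / 0.144155 = (-0.241288 + 0.044451) / 0.144155 = -1.365456
d₂ = d₁ − σ√T = -1.365456 − 0.144155 = -1.509611
e^{−rT} = e^{−0.0653·0.5216} = 0.966513
N(−d₁) = 0.913945,  N(−d₂) = 0.934429
Put price V = K·e^{−rT}·N(−d₂) − S·N(−d₁) = 163.115652 − 129.679668 = 33.435985
φ(d₁) = (1/√(2π))·e^{−d₁²/2} = 0.157053
Γ = φ(d₁) / (S·σ·√T) = 0.007678

price = 33.435985
Γ = 0.007678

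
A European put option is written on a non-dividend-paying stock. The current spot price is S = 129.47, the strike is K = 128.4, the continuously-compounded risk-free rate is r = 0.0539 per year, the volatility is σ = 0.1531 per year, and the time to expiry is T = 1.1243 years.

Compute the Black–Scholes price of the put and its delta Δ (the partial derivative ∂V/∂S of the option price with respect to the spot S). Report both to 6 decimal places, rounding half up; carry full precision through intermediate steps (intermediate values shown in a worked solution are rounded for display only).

σ√T = 0.1531·√1.1243 = 0.162337
d₁ = (ln(S/K) + (r+σ²/2)T) / (σ√T) = (ln(129.47/128.4) + (0.0539+0.1531²/2)·1.1243) / 0.162337 = (0.008299 + 0.073776) / 0.162337 = 0.505586
d₂ = d₁ − σ√T = 0.505586 − 0.162337 = 0.343250
e^{−rT} = e^{−0.0539·1.1243} = 0.941200
N(−d₁) = 0.306574,  N(−d₂) = 0.365705
Put price V = K·e^{−rT}·N(−d₂) − S·N(−d₁) = 44.195502 − 39.692073 = 4.503429
Δ = −N(−d₁) = -0.306574

price = 4.503429
Δ = -0.306574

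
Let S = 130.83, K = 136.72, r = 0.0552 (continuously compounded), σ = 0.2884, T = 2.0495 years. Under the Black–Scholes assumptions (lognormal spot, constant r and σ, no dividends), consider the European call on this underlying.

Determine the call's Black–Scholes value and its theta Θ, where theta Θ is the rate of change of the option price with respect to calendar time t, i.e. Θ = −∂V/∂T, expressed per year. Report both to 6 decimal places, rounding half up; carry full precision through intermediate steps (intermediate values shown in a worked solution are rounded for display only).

price = 25.335151
Θ = -8.167287

σ√T = 0.2884·√2.0495 = 0.412876
d₁ = (ln(S/K) + (r+σ²/2)T) / (σ√T) = (ln(130.83/136.72) + (0.0552+0.2884²/2)·2.0495) / 0.412876 = (-0.044036 + 0.198366) / 0.412876 = 0.373791
d₂ = d₁ − σ√T = 0.373791 − 0.412876 = -0.039084
e^{−rT} = e^{−0.0552·2.0495} = 0.893032
N(d₁) = 0.645720,  N(d₂) = 0.484412
Call price V = S·N(d₁) − K·e^{−rT}·N(d₂) = 84.479569 − 59.144417 = 25.335151
φ(d₁) = (1/√(2π))·e^{−d₁²/2} = 0.372023
Θ = −S·φ(d₁)·σ/(2√T) − r·K·e^{−rT}·N(d₂) = −4.902515 − 3.264772 = -8.167287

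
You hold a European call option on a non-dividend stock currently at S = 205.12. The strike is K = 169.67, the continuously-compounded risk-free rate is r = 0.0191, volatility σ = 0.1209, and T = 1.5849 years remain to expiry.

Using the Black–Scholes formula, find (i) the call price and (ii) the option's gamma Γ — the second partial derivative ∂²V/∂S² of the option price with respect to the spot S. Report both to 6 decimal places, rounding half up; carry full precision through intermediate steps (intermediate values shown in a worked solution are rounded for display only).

price = 41.434313
Γ = 0.004015

σ√T = 0.1209·√1.5849 = 0.152204
d₁ = (ln(S/K) + (r+σ²/2)T) / (σ√T) = (ln(205.12/169.67) + (0.0191+0.1209²/2)·1.5849) / 0.152204 = (0.189740 + 0.041855) / 0.152204 = 1.521602
d₂ = d₁ − σ√T = 1.521602 − 0.152204 = 1.369397
e^{−rT} = e^{−0.0191·1.5849} = 0.970182
N(d₁) = 0.935946,  N(d₂) = 0.914562
Call price V = S·N(d₁) − K·e^{−rT}·N(d₂) = 191.981149 − 150.546836 = 41.434313
φ(d₁) = (1/√(2π))·e^{−d₁²/2} = 0.125359
Γ = φ(d₁) / (S·σ·√T) = 0.004015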